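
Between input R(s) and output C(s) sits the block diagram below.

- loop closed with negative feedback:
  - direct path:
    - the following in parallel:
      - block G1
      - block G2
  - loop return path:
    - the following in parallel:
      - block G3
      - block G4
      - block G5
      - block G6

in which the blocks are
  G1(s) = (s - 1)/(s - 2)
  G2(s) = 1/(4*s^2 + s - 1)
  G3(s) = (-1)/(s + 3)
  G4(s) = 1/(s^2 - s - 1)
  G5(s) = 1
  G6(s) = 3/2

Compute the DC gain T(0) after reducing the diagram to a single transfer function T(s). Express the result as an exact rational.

First reduce the diagram to T(s).

Step 1: reduce the parallel group G1, G2 -> (4*s^3 - 3*s^2 - s - 1)/(4*s^3 - 7*s^2 - 3*s + 2)
Step 2: reduce the parallel group G3, G4, G5, G6 -> (5*s^3 + 8*s^2 - 16*s - 7)/(2*s^3 + 4*s^2 - 8*s - 6)
Step 3: reduce the feedback loop with forward (G1+G2) and return (G3+G4+G5+G6) -> (8*s^6 + 10*s^5 - 46*s^4 - 6*s^3 + 22*s^2 + 14*s + 6)/(28*s^6 + 19*s^5 - 159*s^4 + 31*s^3 + 103*s^2 + 25*s - 5)
DC gain: substitute s = 0 into T(s) from step 3: T(0) = 6/(-5) = -6/5.

Answer: -6/5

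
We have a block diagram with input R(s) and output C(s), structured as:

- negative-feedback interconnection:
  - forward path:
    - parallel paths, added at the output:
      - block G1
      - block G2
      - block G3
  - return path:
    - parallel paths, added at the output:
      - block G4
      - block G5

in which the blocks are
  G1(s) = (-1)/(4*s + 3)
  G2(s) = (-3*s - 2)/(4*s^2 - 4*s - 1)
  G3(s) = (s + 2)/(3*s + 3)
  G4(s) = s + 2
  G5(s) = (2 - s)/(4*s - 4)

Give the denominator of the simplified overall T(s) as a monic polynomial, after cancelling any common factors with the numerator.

Step 1 - parallel reduction of G1, G2, G3: (16*s^4 - 20*s^3 - 111*s^2 - 89*s - 21)/(48*s^4 + 36*s^3 - 60*s^2 - 57*s - 9)
Step 2 - combine G4, G5 in parallel: (4*s^2 + 3*s - 6)/(4*s - 4)
Step 3 - collapse the loop ((G1+G2+G3) forward, (G4+G5) return): (64*s^5 - 144*s^4 - 364*s^3 + 88*s^2 + 272*s + 84)/(64*s^6 + 160*s^5 - 648*s^4 - 953*s^3 + 327*s^2 + 663*s + 162)
The result of step 3 is T(s) in lowest terms. Its denominator has leading coefficient 64; dividing the denominator through by 64 makes it monic.

Hence the answer: s^6 + 5*s^5/2 - 81*s^4/8 - 953*s^3/64 + 327*s^2/64 + 663*s/64 + 81/32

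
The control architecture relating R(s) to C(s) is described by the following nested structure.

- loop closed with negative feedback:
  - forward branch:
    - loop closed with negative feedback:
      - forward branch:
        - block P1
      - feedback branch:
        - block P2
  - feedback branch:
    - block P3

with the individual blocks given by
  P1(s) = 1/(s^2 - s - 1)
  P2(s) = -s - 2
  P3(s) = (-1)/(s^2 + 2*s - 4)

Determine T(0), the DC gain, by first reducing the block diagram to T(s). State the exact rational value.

Step 1: collapse the loop (P1 forward, P2 return) -> 1/(s^2 - 2*s - 3)
Step 2: collapse the loop ([P1/(1+P1*P2)] forward, P3 return) -> (s^2 + 2*s - 4)/(s^4 - 11*s^2 + 2*s + 11)
Evaluating the step-2 result (the overall T(s)) at s = 0 gives T(0) = -4/11.

Hence the answer: -4/11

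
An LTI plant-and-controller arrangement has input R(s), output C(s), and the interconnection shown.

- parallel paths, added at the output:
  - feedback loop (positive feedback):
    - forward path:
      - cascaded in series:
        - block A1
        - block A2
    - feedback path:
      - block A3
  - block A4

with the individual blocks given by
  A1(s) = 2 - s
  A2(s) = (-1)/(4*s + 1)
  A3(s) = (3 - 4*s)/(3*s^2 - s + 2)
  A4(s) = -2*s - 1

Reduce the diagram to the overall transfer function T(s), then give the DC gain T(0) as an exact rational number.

1. multiply A1, A2 (series), giving (s - 2)/(4*s + 1)
2. collapse the loop ((A1*A2) forward, A3 return), giving (3*s^3 - 7*s^2 + 4*s - 4)/(12*s^3 + 3*s^2 - 4*s + 8)
3. parallel reduction of [(A1*A2)/(1-(A1*A2)*A3)], A4, giving (-24*s^4 - 15*s^3 - 2*s^2 - 8*s - 12)/(12*s^3 + 3*s^2 - 4*s + 8)
DC gain: substitute s = 0 into T(s) from step 3: T(0) = -12/8 = -3/2.

Hence the answer: -3/2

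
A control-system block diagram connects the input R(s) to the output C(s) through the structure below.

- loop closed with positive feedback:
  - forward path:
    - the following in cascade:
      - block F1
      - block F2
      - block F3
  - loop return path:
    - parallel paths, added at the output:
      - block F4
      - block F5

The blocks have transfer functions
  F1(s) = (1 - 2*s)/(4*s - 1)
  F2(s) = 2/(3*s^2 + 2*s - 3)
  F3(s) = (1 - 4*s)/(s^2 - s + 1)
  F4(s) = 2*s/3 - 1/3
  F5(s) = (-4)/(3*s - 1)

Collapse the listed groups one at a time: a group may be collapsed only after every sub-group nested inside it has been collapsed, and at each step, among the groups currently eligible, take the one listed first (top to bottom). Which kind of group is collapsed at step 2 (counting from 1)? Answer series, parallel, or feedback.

Step 1: series reduction of F1, F2, F3
Step 2: parallel reduction of F4, F5
Step 3: feedback reduction of (F1*F2*F3), (F4+F5)
At step 2 the group reduced is parallel.

Hence the answer: parallel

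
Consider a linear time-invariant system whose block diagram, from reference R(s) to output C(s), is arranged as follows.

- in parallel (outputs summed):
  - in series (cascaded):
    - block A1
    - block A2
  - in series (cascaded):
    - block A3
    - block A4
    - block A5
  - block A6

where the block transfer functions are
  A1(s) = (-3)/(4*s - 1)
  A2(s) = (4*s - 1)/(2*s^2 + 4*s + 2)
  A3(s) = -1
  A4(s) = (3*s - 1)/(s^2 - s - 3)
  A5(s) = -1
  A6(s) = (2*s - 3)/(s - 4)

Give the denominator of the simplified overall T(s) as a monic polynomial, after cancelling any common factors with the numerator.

Reducing step by step:

Step 1: series reduction of A1, A2 -> (-3)/(2*s^2 + 4*s + 2)
Step 2: cascade A3, A4, A5 -> (3*s - 1)/(s^2 - s - 3)
Step 3: sum the parallel branches (A1*A2), (A3*A4*A5), A6 -> (4*s^5 + 4*s^4 - 39*s^3 - 27*s^2 + 17*s - 10)/(2*s^5 - 6*s^4 - 16*s^3 + 18*s^2 + 50*s + 24)
The result of step 3 is T(s) in lowest terms. Its denominator has leading coefficient 2; dividing the denominator through by 2 makes it monic.

Answer: s^5 - 3*s^4 - 8*s^3 + 9*s^2 + 25*s + 12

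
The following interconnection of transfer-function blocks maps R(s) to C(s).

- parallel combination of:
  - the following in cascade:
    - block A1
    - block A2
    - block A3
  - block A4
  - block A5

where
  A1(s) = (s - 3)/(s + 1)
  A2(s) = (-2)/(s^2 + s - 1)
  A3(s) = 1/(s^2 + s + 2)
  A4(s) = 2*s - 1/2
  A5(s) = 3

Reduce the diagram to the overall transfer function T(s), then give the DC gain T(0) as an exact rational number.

Answer: -1/2

Working:
Step 1. series reduction of A1, A2, A3 gives (6 - 2*s)/(s^5 + 3*s^4 + 4*s^3 + 3*s^2 - s - 2)
Step 2. add (A1*A2*A3), A4, A5 (parallel) gives (4*s^6 + 17*s^5 + 31*s^4 + 32*s^3 + 11*s^2 - 17*s + 2)/(2*s^5 + 6*s^4 + 8*s^3 + 6*s^2 - 2*s - 4)
Evaluating the step-2 result (the overall T(s)) at s = 0 gives T(0) = 2/(-4) = -1/2.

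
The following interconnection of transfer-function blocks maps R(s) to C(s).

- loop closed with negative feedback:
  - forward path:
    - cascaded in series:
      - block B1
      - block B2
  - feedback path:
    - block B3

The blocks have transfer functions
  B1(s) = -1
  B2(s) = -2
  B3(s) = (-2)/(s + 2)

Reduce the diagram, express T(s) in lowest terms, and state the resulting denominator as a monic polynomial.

First reduce the diagram to T(s).

Step 1: combine B1, B2 in series = 2
Step 2: close the feedback loop around (B1*B2), B3 = (2*s + 4)/(s - 2)
Step 2 gives the fully reduced T(s), with no common factor left to cancel. The denominator is already monic (leading coefficient 1).

Answer: s - 2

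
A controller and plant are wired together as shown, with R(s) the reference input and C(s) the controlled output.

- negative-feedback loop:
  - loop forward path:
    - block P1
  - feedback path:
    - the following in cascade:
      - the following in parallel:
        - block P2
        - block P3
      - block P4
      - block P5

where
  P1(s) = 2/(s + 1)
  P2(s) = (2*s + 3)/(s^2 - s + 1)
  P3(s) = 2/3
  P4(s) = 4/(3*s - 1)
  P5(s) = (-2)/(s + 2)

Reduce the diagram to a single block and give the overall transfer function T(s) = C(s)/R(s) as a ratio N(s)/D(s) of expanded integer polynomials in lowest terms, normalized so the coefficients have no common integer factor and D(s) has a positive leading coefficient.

First reduce the diagram to T(s).

Step 1 - combine P2, P3 in parallel: (2*s^2 + 4*s + 11)/(3*s^2 - 3*s + 3)
Step 2 - reduce the series chain (P2+P3), P4, P5: (-16*s^2 - 32*s - 88)/(9*s^4 + 6*s^3 - 12*s^2 + 21*s - 6)
Step 3 - collapse the loop (P1 forward, ((P2+P3)*P4*P5) return): this yields T(s), and no further normalization is needed

Answer: (18*s^4 + 12*s^3 - 24*s^2 + 42*s - 12)/(9*s^5 + 15*s^4 - 6*s^3 - 23*s^2 - 49*s - 182)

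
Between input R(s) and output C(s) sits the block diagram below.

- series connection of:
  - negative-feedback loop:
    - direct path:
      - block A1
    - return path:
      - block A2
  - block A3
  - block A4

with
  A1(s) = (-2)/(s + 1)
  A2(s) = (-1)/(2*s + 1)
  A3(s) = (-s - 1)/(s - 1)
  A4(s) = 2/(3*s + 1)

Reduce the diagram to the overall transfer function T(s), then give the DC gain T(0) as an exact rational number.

(1) reduce the feedback loop with forward A1 and return A2: (-4*s - 2)/(2*s^2 + 3*s + 3)
(2) cascade [A1/(1+A1*A2)], A3, A4: (8*s^2 + 12*s + 4)/(6*s^4 + 5*s^3 + s^2 - 9*s - 3)
Evaluating the step-2 result (the overall T(s)) at s = 0 gives T(0) = 4/(-3) = -4/3.

Therefore the answer is -4/3.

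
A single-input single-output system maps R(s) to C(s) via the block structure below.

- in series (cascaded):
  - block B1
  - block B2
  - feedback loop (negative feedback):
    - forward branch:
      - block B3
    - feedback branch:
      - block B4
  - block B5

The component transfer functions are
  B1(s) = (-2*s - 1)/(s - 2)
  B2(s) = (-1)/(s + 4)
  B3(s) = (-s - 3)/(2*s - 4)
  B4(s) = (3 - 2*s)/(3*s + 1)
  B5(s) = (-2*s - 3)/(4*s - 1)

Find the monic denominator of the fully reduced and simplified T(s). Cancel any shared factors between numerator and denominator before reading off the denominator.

First reduce the diagram to T(s).

Step 1 - reduce the feedback loop with forward B3 and return B4: (-3*s^2 - 10*s - 3)/(8*s^2 - 7*s - 13)
Step 2 - combine B1, B2, [B3/(1+B3*B4)], B5 in series: (12*s^4 + 64*s^3 + 101*s^2 + 54*s + 9)/(32*s^5 + 28*s^4 - 373*s^3 + 211*s^2 + 386*s - 104)
Step 2 gives the fully reduced T(s), with no common factor left to cancel. The denominator's leading coefficient is 32, so divide each of its coefficients by 32 to get the monic form.

Answer: s^5 + 7*s^4/8 - 373*s^3/32 + 211*s^2/32 + 193*s/16 - 13/4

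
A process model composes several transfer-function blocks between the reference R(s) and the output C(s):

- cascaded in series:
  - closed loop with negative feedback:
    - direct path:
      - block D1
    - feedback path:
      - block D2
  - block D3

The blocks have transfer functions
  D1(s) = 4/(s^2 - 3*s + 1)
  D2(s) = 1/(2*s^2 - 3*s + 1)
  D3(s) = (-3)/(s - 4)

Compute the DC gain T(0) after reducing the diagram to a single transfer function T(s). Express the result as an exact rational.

[1] close the feedback loop around D1, D2 gives (8*s^2 - 12*s + 4)/(2*s^4 - 9*s^3 + 12*s^2 - 6*s + 5)
[2] cascade [D1/(1+D1*D2)], D3 gives (-24*s^2 + 36*s - 12)/(2*s^5 - 17*s^4 + 48*s^3 - 54*s^2 + 29*s - 20)
Step 2 gives the overall T(s). Then T(0) = -12/(-20) = 3/5.

Therefore the answer is 3/5.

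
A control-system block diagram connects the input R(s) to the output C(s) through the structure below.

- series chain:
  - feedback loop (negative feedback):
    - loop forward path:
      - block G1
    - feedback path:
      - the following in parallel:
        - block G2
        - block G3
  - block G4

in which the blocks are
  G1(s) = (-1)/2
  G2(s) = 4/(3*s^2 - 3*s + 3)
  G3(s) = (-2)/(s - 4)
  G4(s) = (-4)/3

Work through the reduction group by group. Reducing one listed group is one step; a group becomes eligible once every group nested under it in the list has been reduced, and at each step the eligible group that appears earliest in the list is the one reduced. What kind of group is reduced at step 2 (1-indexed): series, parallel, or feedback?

Answer: feedback

Working:
Step 1. add G2, G3 (parallel)
Step 2. collapse the loop (G1 forward, (G2+G3) return)
Step 3. series reduction of [G1/(1+G1*(G2+G3))], G4
At step 2 the group reduced is feedback.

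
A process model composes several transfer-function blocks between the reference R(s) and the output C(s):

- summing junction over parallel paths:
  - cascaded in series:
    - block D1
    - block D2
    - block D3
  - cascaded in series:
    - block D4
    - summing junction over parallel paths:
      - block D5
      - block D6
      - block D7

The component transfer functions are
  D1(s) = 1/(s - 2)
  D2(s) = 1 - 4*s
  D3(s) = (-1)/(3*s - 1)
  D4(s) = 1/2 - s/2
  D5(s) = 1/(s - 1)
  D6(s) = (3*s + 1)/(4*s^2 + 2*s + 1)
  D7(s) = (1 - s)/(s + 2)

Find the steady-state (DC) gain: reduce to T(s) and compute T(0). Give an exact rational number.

The answer is -1/4.

Reasoning:
(1) reduce the series chain D1, D2, D3 -> (4*s - 1)/(3*s^2 - 7*s + 2)
(2) reduce the parallel group D5, D6, D7 -> (-4*s^4 + 13*s^3 + 13*s^2 - 1)/(4*s^4 + 6*s^3 - 5*s^2 - 3*s - 2)
(3) reduce the series chain D4, (D5+D6+D7) -> (4*s^4 - 13*s^3 - 13*s^2 + 1)/(8*s^3 + 20*s^2 + 10*s + 4)
(4) reduce the parallel group (D1*D2*D3), (D4*(D5+D6+D7)) -> (12*s^6 - 67*s^5 + 92*s^4 + 137*s^3 - 3*s^2 - s - 2)/(24*s^5 + 4*s^4 - 94*s^3 - 18*s^2 - 8*s + 8)
Evaluating the step-4 result (the overall T(s)) at s = 0 gives T(0) = -2/8 = -1/4.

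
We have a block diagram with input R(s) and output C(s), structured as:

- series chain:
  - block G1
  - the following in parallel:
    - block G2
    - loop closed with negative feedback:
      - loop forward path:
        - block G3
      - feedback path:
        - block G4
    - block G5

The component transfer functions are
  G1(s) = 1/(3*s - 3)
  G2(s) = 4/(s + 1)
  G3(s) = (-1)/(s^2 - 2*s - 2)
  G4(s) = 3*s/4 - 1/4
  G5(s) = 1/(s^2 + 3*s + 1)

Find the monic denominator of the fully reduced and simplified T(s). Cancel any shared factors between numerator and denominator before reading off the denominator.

First reduce the diagram to T(s).

Step 1 - collapse the loop (G3 forward, G4 return) -> (-4)/(4*s^2 - 11*s - 7)
Step 2 - combine G2, [G3/(1+G3*G4)], G5 in parallel -> (16*s^4 + 4*s^3 - 167*s^2 - 162*s - 39)/(4*s^5 + 5*s^4 - 35*s^3 - 68*s^2 - 39*s - 7)
Step 3 - combine G1, (G2+[G3/(1+G3*G4)]+G5) in series -> (16*s^4 + 4*s^3 - 167*s^2 - 162*s - 39)/(12*s^6 + 3*s^5 - 120*s^4 - 99*s^3 + 87*s^2 + 96*s + 21)
The result of step 3 is T(s) in lowest terms. Its denominator has leading coefficient 12; dividing the denominator through by 12 makes it monic.

Answer: s^6 + s^5/4 - 10*s^4 - 33*s^3/4 + 29*s^2/4 + 8*s + 7/4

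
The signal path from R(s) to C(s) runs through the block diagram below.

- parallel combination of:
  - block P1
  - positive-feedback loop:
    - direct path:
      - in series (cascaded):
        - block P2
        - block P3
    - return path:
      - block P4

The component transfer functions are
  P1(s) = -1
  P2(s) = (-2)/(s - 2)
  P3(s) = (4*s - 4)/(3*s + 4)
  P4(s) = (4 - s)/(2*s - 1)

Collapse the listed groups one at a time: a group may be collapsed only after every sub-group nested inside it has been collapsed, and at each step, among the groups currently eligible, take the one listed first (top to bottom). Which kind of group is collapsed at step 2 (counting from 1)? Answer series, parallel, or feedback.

(1) series reduction of P2, P3
(2) close the feedback loop around (P2*P3), P4
(3) combine P1, [(P2*P3)/(1-(P2*P3)*P4)] in parallel
At step 2 the group reduced is feedback.

Final answer: feedback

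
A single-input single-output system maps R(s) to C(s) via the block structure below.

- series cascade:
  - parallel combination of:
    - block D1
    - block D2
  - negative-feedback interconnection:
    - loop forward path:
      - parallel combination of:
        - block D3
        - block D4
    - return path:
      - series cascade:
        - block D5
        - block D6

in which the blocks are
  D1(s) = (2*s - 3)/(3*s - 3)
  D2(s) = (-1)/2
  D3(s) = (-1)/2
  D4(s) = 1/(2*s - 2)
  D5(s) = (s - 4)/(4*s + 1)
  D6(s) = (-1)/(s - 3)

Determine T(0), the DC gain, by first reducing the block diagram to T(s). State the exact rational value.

1. reduce the parallel group D1, D2; result (s - 3)/(6*s - 6)
2. combine D3, D4 in parallel; result (2 - s)/(2*s - 2)
3. cascade D5, D6; result (4 - s)/(4*s^2 - 11*s - 3)
4. reduce the feedback loop with forward (D3+D4) and return (D5*D6); result (-4*s^3 + 19*s^2 - 19*s - 6)/(8*s^3 - 29*s^2 + 10*s + 14)
5. reduce the series chain (D1+D2), [(D3+D4)/(1+(D3+D4)*(D5*D6))]; result (-4*s^4 + 31*s^3 - 76*s^2 + 51*s + 18)/(48*s^4 - 222*s^3 + 234*s^2 + 24*s - 84)
Evaluating the step-5 result (the overall T(s)) at s = 0 gives T(0) = 18/(-84) = -3/14.

Answer: -3/14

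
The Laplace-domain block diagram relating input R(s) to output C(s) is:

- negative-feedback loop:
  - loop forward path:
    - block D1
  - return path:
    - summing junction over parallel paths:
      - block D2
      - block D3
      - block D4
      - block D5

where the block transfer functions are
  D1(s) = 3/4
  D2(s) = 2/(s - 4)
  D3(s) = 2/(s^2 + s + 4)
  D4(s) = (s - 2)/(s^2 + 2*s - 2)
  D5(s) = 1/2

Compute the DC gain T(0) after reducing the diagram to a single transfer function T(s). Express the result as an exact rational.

Step 1 - parallel reduction of D2, D3, D4, D5 -> (s^5 + 5*s^4 - 2*s^3 + 10*s^2 - 80*s + 96)/(2*s^5 - 2*s^4 - 16*s^3 - 20*s^2 - 64*s + 64)
Step 2 - collapse the loop (D1 forward, (D2+D3+D4+D5) return) -> (6*s^5 - 6*s^4 - 48*s^3 - 60*s^2 - 192*s + 192)/(11*s^5 + 7*s^4 - 70*s^3 - 50*s^2 - 496*s + 544)
That last expression is T(s); at s = 0 only the constant terms survive, so T(0) = 192/544 = 6/17.

Therefore the answer is 6/17.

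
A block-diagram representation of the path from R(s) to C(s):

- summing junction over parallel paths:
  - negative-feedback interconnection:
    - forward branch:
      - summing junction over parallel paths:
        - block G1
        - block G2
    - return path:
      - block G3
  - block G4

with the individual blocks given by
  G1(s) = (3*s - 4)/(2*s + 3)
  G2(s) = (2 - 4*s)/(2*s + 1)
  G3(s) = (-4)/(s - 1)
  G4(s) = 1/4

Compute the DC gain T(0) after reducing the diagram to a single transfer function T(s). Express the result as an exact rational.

Answer: 19/44

Working:
[1] sum the parallel branches G1, G2, giving (-2*s^2 - 13*s + 2)/(4*s^2 + 8*s + 3)
[2] feedback reduction of (G1+G2), G3, giving (-2*s^3 - 11*s^2 + 15*s - 2)/(4*s^3 + 12*s^2 + 47*s - 11)
[3] combine [(G1+G2)/(1+(G1+G2)*G3)], G4 in parallel, giving (-4*s^3 - 32*s^2 + 107*s - 19)/(16*s^3 + 48*s^2 + 188*s - 44)
The step-3 result is T(s). Setting s = 0: T(0) = -19/(-44) = 19/44.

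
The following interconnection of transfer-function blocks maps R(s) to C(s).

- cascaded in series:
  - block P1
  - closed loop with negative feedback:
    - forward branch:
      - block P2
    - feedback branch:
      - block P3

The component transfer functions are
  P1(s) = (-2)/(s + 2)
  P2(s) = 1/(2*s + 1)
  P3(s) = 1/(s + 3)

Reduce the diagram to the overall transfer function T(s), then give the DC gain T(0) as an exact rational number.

First reduce the diagram to T(s).

(1) apply the feedback formula to P2, P3 -> (s + 3)/(2*s^2 + 7*s + 4)
(2) reduce the series chain P1, [P2/(1+P2*P3)] -> (-2*s - 6)/(2*s^3 + 11*s^2 + 18*s + 8)
The step-2 result is T(s). Setting s = 0: T(0) = -6/8 = -3/4.

Answer: -3/4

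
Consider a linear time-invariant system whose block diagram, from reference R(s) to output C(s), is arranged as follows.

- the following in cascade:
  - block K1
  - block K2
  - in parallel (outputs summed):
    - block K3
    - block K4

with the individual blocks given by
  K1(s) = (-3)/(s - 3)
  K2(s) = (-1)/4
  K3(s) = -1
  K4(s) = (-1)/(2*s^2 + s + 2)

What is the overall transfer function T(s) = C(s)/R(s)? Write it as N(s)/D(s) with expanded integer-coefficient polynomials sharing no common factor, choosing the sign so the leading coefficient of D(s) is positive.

Step 1. sum the parallel branches K3, K4, giving (-2*s^2 - s - 3)/(2*s^2 + s + 2)
Step 2. series reduction of K1, K2, (K3+K4), which is the overall transfer function T(s) = C(s)/R(s) in lowest terms

Final answer: (-6*s^2 - 3*s - 9)/(8*s^3 - 20*s^2 - 4*s - 24)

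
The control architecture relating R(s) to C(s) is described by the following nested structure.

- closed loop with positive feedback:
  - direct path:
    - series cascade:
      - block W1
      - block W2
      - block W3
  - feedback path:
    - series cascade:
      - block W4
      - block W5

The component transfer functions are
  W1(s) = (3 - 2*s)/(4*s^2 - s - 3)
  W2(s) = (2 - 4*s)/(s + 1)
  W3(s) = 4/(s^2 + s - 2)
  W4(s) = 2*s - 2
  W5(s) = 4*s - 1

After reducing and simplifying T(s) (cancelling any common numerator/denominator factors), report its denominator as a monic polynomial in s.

Reducing step by step:

Step 1: cascade W1, W2, W3 gives (32*s^2 - 64*s + 24)/(4*s^5 + 7*s^4 - 9*s^3 - 13*s^2 + 5*s + 6)
Step 2: combine W4, W5 in series gives 8*s^2 - 10*s + 2
Step 3: feedback reduction of (W1*W2*W3), (W4*W5) gives (32*s^2 - 64*s + 24)/(4*s^5 - 249*s^4 + 823*s^3 - 909*s^2 + 373*s - 42)
T(s) is the step-3 result (common factors already cancelled). Leading coefficient of the denominator: 4. Divide through by 4 for the monic polynomial.

Answer: s^5 - 249*s^4/4 + 823*s^3/4 - 909*s^2/4 + 373*s/4 - 21/2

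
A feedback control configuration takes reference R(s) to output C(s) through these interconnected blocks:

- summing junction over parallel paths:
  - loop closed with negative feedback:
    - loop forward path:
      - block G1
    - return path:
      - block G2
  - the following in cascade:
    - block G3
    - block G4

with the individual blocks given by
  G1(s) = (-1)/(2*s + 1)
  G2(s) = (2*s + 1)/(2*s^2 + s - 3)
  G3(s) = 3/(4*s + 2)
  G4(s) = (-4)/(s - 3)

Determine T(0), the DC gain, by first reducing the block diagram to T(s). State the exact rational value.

Step 1 - reduce the feedback loop with forward G1 and return G2 gives (-2*s^2 - s + 3)/(4*s^3 + 4*s^2 - 7*s - 4)
Step 2 - cascade G3, G4 gives (-6)/(2*s^2 - 5*s - 3)
Step 3 - sum the parallel branches [G1/(1+G1*G2)], (G3*G4) gives (-2*s^3 - 7*s^2 + 15)/(4*s^4 - 8*s^3 - 19*s^2 + 17*s + 12)
Step 3 gives the overall T(s). Then T(0) = 15/12 = 5/4.

Answer: 5/4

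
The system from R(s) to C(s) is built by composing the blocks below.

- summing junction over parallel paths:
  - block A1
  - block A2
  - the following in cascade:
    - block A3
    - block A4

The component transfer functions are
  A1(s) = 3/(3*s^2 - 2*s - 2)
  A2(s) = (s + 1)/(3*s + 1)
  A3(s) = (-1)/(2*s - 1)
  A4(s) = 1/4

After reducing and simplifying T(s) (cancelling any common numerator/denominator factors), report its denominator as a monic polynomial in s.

Step 1. series reduction of A3, A4: (-1)/(8*s - 4)
Step 2. parallel reduction of A1, A2, (A3*A4): (24*s^4 - 13*s^3 + 39*s^2 - 4*s - 2)/(72*s^4 - 60*s^3 - 52*s^2 + 16*s + 8)
T(s) is the step-2 result (common factors already cancelled). Leading coefficient of the denominator: 72. Divide through by 72 for the monic polynomial.

Therefore the answer is s^4 - 5*s^3/6 - 13*s^2/18 + 2*s/9 + 1/9.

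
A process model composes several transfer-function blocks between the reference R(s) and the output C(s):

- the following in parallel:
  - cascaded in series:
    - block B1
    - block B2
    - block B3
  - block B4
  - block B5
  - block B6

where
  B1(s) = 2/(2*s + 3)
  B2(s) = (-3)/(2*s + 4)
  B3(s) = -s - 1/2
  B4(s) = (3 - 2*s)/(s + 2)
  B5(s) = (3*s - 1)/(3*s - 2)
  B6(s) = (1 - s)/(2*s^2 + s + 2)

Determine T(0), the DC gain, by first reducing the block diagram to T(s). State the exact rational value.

Answer: 11/4

Working:
Step 1. series reduction of B1, B2, B3: (6*s + 3)/(4*s^2 + 14*s + 12)
Step 2. sum the parallel branches (B1*B2*B3), B4, B5, B6: (-24*s^5 + 120*s^4 + 172*s^3 + 135*s^2 + 124*s - 132)/(24*s^5 + 80*s^4 + 74*s^3 + 28*s^2 - 8*s - 48)
DC gain: substitute s = 0 into T(s) from step 2: T(0) = -132/(-48) = 11/4.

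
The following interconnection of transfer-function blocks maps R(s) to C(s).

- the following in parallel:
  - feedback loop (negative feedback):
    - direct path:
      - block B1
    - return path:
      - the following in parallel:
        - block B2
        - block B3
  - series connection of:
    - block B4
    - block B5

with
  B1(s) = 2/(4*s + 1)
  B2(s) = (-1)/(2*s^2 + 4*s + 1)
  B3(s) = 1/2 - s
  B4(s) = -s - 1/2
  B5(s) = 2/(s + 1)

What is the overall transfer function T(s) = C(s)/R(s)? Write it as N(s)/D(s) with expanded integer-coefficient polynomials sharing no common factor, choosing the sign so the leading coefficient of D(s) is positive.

Reducing step by step:

Step 1: parallel reduction of B2, B3 = (-4*s^3 - 6*s^2 + 2*s - 1)/(4*s^2 + 8*s + 2)
Step 2: feedback reduction of B1, (B2+B3) = (2*s^2 + 4*s + 1)/(2*s^3 + 6*s^2 + 5*s)
Step 3: cascade B4, B5 = (-2*s - 1)/(s + 1)
Step 4: add [B1/(1+B1*(B2+B3))], (B4*B5) (parallel): this yields T(s), and no further normalization is needed

Answer: (-4*s^4 - 12*s^3 - 10*s^2 + 1)/(2*s^4 + 8*s^3 + 11*s^2 + 5*s)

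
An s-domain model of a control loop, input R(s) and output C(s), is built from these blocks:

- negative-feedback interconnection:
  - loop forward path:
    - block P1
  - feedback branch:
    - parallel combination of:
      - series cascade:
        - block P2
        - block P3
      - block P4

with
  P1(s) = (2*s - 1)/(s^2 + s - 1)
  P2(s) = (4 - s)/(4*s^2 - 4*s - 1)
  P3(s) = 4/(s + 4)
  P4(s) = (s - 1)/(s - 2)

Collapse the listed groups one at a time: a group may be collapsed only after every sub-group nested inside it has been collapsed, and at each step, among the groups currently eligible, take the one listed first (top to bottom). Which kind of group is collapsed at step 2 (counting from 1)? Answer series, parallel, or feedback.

(1) cascade P2, P3
(2) parallel reduction of (P2*P3), P4
(3) reduce the feedback loop with forward P1 and return ((P2*P3)+P4)
So the answer for step 2 is parallel.

Hence the answer: parallel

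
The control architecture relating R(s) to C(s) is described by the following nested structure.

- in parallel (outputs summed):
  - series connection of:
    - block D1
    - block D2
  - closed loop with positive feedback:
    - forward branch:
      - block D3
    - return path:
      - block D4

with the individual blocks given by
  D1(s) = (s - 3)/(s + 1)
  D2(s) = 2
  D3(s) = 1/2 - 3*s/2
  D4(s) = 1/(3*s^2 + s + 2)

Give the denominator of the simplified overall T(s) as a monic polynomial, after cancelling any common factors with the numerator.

(1) reduce the series chain D1, D2 -> (2*s - 6)/(s + 1)
(2) close the feedback loop around D3, D4 -> (-9*s^3 - 5*s + 2)/(6*s^2 + 5*s + 3)
(3) combine (D1*D2), [D3/(1-D3*D4)] in parallel -> (-9*s^4 + 3*s^3 - 31*s^2 - 27*s - 16)/(6*s^3 + 11*s^2 + 8*s + 3)
No further cancellation is possible in the step-3 result, so that is T(s). Its denominator becomes monic after dividing by the leading coefficient 6.

Answer: s^3 + 11*s^2/6 + 4*s/3 + 1/2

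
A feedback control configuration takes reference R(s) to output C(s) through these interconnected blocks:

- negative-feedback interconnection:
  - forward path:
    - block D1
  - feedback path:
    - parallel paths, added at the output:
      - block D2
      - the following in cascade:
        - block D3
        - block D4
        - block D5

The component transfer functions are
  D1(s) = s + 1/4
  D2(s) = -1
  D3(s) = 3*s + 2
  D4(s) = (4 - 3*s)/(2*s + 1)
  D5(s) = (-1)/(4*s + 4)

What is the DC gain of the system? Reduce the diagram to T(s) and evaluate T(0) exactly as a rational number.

Reducing step by step:

1. series reduction of D3, D4, D5 = (9*s^2 - 6*s - 8)/(8*s^2 + 12*s + 4)
2. parallel reduction of D2, (D3*D4*D5) = (s^2 - 18*s - 12)/(8*s^2 + 12*s + 4)
3. apply the feedback formula to D1, (D2+(D3*D4*D5)) = (32*s^3 + 56*s^2 + 28*s + 4)/(4*s^3 - 39*s^2 - 18*s + 4)
Evaluating the step-3 result (the overall T(s)) at s = 0 gives T(0) = 4/4 = 1.

Answer: 1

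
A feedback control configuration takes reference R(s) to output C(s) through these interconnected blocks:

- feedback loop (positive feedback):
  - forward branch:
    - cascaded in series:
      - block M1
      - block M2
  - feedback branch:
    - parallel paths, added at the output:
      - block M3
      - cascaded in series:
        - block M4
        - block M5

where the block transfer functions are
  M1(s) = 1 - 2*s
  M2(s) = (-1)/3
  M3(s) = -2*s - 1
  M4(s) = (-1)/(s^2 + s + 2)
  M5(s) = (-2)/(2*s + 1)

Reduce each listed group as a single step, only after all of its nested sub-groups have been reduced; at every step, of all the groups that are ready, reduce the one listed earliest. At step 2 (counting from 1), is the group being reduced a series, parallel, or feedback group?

[1] multiply M1, M2 (series)
[2] combine M4, M5 in series
[3] reduce the parallel group M3, (M4*M5)
[4] close the feedback loop around (M1*M2), (M3+(M4*M5))
So the answer for step 2 is series.

Hence the answer: series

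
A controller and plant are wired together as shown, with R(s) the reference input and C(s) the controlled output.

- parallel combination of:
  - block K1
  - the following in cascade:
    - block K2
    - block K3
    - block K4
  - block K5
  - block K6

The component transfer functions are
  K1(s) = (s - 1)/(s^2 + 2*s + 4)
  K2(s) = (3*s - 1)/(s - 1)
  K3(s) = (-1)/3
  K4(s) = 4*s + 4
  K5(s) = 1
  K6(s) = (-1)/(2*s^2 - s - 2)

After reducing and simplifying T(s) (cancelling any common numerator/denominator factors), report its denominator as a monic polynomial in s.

Reducing step by step:

(1) cascade K2, K3, K4, giving (-12*s^2 - 8*s + 4)/(3*s - 3)
(2) reduce the parallel group K1, (K2*K3*K4), K5, K6, giving (-24*s^6 - 46*s^5 - 55*s^4 + 61*s^3 + 143*s^2 + 35*s - 2)/(6*s^5 + 3*s^4 + 3*s^3 - 36*s^2 + 24)
That last expression is T(s), already simplified. Scaling its denominator by 1/6 (the reciprocal of the leading coefficient) yields the monic denominator.

Answer: s^5 + s^4/2 + s^3/2 - 6*s^2 + 4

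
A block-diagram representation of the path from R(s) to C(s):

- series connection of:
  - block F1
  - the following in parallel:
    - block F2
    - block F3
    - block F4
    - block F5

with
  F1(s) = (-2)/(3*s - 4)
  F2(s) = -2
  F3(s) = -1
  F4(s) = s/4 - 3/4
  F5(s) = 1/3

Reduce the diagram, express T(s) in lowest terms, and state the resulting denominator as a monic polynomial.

Step 1: sum the parallel branches F2, F3, F4, F5 = s/4 - 41/12
Step 2: multiply F1, (F2+F3+F4+F5) (series) = (41 - 3*s)/(18*s - 24)
The result of step 2 is T(s) in lowest terms. Its denominator has leading coefficient 18; dividing the denominator through by 18 makes it monic.

Answer: s - 4/3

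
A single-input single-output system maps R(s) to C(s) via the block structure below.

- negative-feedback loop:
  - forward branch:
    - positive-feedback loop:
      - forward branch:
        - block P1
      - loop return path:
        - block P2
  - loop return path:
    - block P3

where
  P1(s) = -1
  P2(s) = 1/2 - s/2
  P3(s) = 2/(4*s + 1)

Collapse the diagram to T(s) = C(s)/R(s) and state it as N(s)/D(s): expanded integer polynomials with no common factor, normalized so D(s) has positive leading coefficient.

Step 1 - collapse the loop (P1 forward, P2 return); result 2/(s - 3)
Step 2 - collapse the loop ([P1/(1-P1*P2)] forward, P3 return); the result is T(s) itself (integer coefficients, no common factor, positive leading denominator coefficient)

Final answer: (8*s + 2)/(4*s^2 - 11*s + 1)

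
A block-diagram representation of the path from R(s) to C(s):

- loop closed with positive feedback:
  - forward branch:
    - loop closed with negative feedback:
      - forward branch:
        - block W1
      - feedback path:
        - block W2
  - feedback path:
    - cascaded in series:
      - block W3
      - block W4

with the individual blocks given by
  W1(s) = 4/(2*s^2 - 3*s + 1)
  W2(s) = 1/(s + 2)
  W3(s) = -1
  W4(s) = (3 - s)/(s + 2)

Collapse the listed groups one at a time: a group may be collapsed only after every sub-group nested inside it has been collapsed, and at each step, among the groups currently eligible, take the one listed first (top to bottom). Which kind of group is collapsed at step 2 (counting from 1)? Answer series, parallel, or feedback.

Answer: series

Working:
[1] reduce the feedback loop with forward W1 and return W2
[2] combine W3, W4 in series
[3] close the feedback loop around [W1/(1+W1*W2)], (W3*W4)
At step 2 the group reduced is series.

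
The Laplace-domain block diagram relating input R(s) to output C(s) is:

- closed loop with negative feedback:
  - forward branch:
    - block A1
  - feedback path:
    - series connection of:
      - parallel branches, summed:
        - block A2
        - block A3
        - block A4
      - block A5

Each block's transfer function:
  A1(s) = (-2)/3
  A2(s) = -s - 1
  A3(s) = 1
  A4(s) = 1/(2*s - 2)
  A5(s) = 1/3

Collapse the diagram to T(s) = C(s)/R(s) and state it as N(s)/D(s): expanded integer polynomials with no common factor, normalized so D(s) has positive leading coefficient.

[1] sum the parallel branches A2, A3, A4, giving (-2*s^2 + 2*s + 1)/(2*s - 2)
[2] reduce the series chain (A2+A3+A4), A5, giving (-2*s^2 + 2*s + 1)/(6*s - 6)
[3] apply the feedback formula to A1, ((A2+A3+A4)*A5) - this is the overall T(s), already in the required normalized form

Answer: (6 - 6*s)/(2*s^2 + 7*s - 10)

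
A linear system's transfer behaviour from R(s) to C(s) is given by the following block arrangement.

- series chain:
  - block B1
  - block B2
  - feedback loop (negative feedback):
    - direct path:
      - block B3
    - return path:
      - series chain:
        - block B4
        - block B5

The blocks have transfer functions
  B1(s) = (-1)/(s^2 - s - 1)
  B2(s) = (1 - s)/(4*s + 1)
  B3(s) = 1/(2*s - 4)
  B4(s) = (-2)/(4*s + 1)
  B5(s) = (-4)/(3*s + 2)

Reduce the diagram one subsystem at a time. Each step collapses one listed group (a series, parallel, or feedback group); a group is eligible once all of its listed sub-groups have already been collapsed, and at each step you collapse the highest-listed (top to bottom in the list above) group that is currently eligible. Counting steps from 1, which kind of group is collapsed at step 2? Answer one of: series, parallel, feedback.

Step 1 - combine B4, B5 in series
Step 2 - reduce the feedback loop with forward B3 and return (B4*B5)
Step 3 - multiply B1, B2, [B3/(1+B3*(B4*B5))] (series)
So the answer for step 2 is feedback.

Final answer: feedback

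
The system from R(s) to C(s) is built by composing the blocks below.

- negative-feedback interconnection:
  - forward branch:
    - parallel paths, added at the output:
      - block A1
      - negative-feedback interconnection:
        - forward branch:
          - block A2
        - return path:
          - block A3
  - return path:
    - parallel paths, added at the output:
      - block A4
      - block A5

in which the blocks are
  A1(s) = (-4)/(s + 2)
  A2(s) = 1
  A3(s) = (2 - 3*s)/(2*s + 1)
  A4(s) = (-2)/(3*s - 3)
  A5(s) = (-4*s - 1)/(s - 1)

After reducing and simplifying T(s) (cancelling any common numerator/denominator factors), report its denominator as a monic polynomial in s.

Answer: s^3 + 112*s^2/27 - 10*s/3 - 32/27

Working:
Step 1. feedback reduction of A2, A3 gives (-2*s - 1)/(s - 3)
Step 2. add A1, [A2/(1+A2*A3)] (parallel) gives (-2*s^2 - 9*s + 10)/(s^2 - s - 6)
Step 3. add A4, A5 (parallel) gives (-12*s - 5)/(3*s - 3)
Step 4. apply the feedback formula to (A1+[A2/(1+A2*A3)]), (A4+A5) gives (-6*s^3 - 21*s^2 + 57*s - 30)/(27*s^3 + 112*s^2 - 90*s - 32)
Step 4 gives the fully reduced T(s), with no common factor left to cancel. The denominator's leading coefficient is 27, so divide each of its coefficients by 27 to get the monic form.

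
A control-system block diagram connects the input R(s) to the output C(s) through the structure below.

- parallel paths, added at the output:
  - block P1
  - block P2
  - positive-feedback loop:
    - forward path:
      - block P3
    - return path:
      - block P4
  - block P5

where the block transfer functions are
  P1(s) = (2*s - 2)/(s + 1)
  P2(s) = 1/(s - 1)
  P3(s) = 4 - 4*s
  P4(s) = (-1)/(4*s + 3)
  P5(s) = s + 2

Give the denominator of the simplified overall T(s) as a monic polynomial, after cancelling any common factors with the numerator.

First reduce the diagram to T(s).

[1] close the feedback loop around P3, P4 = -16*s^2/7 + 4*s/7 + 12/7
[2] reduce the parallel group P1, P2, [P3/(1-P3*P4)], P5 = (-16*s^4 + 11*s^3 + 56*s^2 - 32*s - 5)/(7*s^2 - 7)
The result of step 2 is T(s) in lowest terms. Its denominator has leading coefficient 7; dividing the denominator through by 7 makes it monic.

Answer: s^2 - 1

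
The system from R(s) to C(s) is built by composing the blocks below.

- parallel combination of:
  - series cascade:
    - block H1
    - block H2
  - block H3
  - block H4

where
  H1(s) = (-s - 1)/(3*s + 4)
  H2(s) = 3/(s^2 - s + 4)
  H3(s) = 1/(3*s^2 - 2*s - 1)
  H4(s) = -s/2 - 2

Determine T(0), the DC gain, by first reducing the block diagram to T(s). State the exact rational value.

1. reduce the series chain H1, H2 -> (-3*s - 3)/(3*s^3 + s^2 + 8*s + 16)
2. reduce the parallel group (H1*H2), H3, H4 -> (-9*s^6 - 33*s^5 - 7*s^4 - 119*s^3 - 88*s^2 + 210*s + 102)/(18*s^5 - 6*s^4 + 38*s^3 + 62*s^2 - 80*s - 32)
The step-2 result is T(s). Setting s = 0: T(0) = 102/(-32) = -51/16.

Answer: -51/16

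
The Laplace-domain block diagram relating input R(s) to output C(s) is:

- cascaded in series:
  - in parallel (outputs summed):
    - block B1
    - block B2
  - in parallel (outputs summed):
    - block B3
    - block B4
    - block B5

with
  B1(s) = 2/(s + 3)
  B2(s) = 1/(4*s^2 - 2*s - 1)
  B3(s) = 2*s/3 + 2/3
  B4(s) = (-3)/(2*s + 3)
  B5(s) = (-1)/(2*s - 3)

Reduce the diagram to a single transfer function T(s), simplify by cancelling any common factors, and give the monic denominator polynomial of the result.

Reducing step by step:

Step 1: add B1, B2 (parallel) gives (8*s^2 - 3*s + 1)/(4*s^3 + 10*s^2 - 7*s - 3)
Step 2: parallel reduction of B3, B4, B5 gives (8*s^3 + 8*s^2 - 42*s)/(12*s^2 - 27)
Step 3: reduce the series chain (B1+B2), (B3+B4+B5) gives (64*s^5 + 40*s^4 - 352*s^3 + 134*s^2 - 42*s)/(48*s^5 + 120*s^4 - 192*s^3 - 306*s^2 + 189*s + 81)
That last expression is T(s), already simplified. Scaling its denominator by 1/48 (the reciprocal of the leading coefficient) yields the monic denominator.

Answer: s^5 + 5*s^4/2 - 4*s^3 - 51*s^2/8 + 63*s/16 + 27/16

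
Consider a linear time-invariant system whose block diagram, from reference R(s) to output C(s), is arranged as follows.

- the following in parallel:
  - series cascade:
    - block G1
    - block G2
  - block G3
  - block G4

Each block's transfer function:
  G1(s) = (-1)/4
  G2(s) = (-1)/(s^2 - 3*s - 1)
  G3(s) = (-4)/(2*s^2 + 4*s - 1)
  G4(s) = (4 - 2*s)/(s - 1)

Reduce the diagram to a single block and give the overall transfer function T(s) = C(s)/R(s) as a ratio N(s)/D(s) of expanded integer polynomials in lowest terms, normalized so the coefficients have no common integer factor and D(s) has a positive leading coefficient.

Step 1 - cascade G1, G2 gives 1/(4*s^2 - 12*s - 4)
Step 2 - parallel reduction of (G1*G2), G3, G4, which is the overall transfer function T(s) = C(s)/R(s) in lowest terms

Therefore the answer is (-16*s^5 + 48*s^4 + 74*s^3 - 166*s^2 - 61*s + 1)/(8*s^5 - 16*s^4 - 52*s^3 + 56*s^2 + 8*s - 4).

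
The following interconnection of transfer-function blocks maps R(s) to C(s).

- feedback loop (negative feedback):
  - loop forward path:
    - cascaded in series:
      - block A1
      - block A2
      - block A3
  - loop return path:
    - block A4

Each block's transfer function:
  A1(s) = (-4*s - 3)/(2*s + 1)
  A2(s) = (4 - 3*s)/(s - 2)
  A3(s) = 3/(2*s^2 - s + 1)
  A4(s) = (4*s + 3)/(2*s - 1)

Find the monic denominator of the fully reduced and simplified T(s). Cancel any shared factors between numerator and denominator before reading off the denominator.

Answer: s^5 - 5*s^4/2 + 77*s^3/4 + 21*s^2/8 - 105*s/4 - 53/4

Working:
1. multiply A1, A2, A3 (series); result (36*s^2 - 21*s - 36)/(4*s^4 - 8*s^3 + s^2 - s - 2)
2. close the feedback loop around (A1*A2*A3), A4; result (72*s^3 - 78*s^2 - 51*s + 36)/(8*s^5 - 20*s^4 + 154*s^3 + 21*s^2 - 210*s - 106)
No further cancellation is possible in the step-2 result, so that is T(s). Its denominator becomes monic after dividing by the leading coefficient 8.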